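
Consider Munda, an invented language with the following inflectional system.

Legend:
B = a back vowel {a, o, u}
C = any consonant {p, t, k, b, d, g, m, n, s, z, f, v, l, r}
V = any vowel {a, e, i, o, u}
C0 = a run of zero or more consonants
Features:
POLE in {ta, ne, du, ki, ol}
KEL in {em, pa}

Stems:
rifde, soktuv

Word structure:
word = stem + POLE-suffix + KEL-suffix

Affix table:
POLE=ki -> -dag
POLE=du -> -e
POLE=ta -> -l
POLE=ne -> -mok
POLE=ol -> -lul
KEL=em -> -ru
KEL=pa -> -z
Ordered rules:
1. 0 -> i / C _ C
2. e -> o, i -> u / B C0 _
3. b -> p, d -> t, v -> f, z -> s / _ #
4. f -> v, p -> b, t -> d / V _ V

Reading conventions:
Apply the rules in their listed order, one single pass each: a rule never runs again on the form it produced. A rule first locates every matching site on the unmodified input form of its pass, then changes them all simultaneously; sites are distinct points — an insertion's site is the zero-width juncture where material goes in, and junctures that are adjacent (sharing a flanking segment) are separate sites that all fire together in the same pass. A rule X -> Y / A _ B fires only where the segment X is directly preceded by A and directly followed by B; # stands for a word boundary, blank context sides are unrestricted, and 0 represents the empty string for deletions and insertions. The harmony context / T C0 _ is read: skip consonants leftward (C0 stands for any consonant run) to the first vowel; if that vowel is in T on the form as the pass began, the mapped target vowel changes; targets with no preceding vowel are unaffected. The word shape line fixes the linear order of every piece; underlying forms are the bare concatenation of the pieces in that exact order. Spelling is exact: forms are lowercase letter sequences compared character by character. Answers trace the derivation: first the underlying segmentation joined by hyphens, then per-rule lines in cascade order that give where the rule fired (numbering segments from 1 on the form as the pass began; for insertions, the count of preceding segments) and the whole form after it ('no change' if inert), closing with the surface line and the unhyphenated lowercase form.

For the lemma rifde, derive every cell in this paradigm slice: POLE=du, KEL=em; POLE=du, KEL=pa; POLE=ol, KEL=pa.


cell POLE=du, KEL=em:
underlying: rifde-e-ru
1. 0 -> i / C _ C: inserts after position(s) 3: rifideeru
2. e -> o, i -> u / B C0 _: no change
3. b -> p, d -> t, v -> f, z -> s / _ #: no change
4. f -> v, p -> b, t -> d / V _ V: fires at position(s) 3: rivideeru
surface: rivideeru

cell POLE=du, KEL=pa:
underlying: rifde-e-z
1. 0 -> i / C _ C: inserts after position(s) 3: rifideez
2. e -> o, i -> u / B C0 _: no change
3. b -> p, d -> t, v -> f, z -> s / _ #: fires at position(s) 8: rifidees
4. f -> v, p -> b, t -> d / V _ V: fires at position(s) 3: rividees
surface: rividees

cell POLE=ol, KEL=pa:
underlying: rifde-lul-z
1. 0 -> i / C _ C: inserts after position(s) 3, 8: rifideluliz
2. e -> o, i -> u / B C0 _: fires at position(s) 10: rifideluluz
3. b -> p, d -> t, v -> f, z -> s / _ #: fires at position(s) 11: rifidelulus
4. f -> v, p -> b, t -> d / V _ V: fires at position(s) 3: rividelulus
surface: rividelulus


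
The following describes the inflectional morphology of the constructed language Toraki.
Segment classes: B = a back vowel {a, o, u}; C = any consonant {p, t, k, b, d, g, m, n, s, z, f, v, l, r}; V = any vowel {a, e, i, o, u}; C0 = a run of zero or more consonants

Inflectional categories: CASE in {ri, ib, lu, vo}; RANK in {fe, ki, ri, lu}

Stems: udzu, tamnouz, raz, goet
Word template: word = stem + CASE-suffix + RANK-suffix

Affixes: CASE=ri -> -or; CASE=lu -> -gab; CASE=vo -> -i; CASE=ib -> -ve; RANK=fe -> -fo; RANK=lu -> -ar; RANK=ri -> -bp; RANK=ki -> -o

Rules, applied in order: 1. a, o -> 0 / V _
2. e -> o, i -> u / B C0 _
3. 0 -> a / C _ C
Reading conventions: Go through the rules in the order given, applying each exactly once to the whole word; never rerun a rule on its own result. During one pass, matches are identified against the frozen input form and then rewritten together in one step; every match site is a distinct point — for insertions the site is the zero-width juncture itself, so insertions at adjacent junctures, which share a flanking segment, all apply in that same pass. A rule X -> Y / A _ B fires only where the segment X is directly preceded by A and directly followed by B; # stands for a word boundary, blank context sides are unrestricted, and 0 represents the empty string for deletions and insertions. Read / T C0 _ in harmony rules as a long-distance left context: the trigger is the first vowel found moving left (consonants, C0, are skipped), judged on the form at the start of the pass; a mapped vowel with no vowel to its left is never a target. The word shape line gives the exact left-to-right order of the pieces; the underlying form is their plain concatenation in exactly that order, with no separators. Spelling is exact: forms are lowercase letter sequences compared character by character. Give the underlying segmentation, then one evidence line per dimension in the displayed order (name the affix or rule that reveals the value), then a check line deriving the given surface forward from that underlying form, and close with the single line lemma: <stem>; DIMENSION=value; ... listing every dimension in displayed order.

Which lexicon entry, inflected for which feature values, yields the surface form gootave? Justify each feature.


underlying: goet-ve-o
CASE=ib - signalled by the affix -ve
RANK=ki - signalled by the affix -o
check: goetveo -> goetve -> gootve -> gootave
lemma: goet; CASE=ib; RANK=ki


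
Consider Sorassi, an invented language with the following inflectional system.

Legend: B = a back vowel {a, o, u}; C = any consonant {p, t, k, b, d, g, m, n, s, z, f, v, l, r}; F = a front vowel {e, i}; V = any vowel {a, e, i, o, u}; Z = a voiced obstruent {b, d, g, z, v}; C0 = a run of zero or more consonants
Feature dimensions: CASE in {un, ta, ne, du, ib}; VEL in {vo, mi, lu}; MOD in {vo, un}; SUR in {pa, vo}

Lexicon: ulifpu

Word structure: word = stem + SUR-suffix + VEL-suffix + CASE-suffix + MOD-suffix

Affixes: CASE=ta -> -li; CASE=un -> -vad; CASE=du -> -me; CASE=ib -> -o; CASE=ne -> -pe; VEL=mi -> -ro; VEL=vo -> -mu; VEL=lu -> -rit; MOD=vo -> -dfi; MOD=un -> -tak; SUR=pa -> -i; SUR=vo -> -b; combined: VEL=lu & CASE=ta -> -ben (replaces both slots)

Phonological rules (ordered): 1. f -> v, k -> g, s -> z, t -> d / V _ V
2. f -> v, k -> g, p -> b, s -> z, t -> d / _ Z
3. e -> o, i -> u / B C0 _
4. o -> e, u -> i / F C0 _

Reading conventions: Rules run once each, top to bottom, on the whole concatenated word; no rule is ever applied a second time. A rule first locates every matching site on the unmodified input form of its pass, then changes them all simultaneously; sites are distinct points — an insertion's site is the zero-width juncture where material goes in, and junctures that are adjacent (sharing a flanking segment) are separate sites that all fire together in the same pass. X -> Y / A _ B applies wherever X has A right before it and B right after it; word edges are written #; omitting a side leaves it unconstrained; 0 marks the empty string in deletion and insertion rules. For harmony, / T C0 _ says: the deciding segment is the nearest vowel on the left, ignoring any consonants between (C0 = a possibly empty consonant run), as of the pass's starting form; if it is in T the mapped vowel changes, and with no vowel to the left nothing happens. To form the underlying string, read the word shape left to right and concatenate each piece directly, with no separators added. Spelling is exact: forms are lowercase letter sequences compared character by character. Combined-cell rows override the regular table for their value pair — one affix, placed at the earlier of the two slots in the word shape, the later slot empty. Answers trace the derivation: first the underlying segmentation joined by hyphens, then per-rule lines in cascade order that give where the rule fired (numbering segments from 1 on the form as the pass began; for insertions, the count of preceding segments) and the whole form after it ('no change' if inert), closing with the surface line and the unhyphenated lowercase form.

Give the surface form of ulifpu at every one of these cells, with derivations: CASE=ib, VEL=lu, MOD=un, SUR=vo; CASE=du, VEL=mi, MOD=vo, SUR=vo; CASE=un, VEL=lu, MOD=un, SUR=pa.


cell CASE=ib, VEL=lu, MOD=un, SUR=vo:
underlying: ulifpu-b-rit-o-tak
1. f -> v, k -> g, s -> z, t -> d / V _ V: fires at position(s) 10, 12: ulifpubridodak
2. f -> v, k -> g, p -> b, s -> z, t -> d / _ Z: no change
3. e -> o, i -> u / B C0 _: fires at position(s) 3, 9: ulufpubrudodak
4. o -> e, u -> i / F C0 _: no change
surface: ulufpubrudodak

cell CASE=du, VEL=mi, MOD=vo, SUR=vo:
underlying: ulifpu-b-ro-me-dfi
1. f -> v, k -> g, s -> z, t -> d / V _ V: no change
2. f -> v, k -> g, p -> b, s -> z, t -> d / _ Z: no change
3. e -> o, i -> u / B C0 _: fires at position(s) 3, 11: ulufpubromodfi
4. o -> e, u -> i / F C0 _: no change
surface: ulufpubromodfi

cell CASE=un, VEL=lu, MOD=un, SUR=pa:
underlying: ulifpu-i-rit-vad-tak
1. f -> v, k -> g, s -> z, t -> d / V _ V: no change
2. f -> v, k -> g, p -> b, s -> z, t -> d / _ Z: fires at position(s) 10: ulifpuiridvadtak
3. e -> o, i -> u / B C0 _: fires at position(s) 3, 7: ulufpuuridvadtak
4. o -> e, u -> i / F C0 _: no change
surface: ulufpuuridvadtak


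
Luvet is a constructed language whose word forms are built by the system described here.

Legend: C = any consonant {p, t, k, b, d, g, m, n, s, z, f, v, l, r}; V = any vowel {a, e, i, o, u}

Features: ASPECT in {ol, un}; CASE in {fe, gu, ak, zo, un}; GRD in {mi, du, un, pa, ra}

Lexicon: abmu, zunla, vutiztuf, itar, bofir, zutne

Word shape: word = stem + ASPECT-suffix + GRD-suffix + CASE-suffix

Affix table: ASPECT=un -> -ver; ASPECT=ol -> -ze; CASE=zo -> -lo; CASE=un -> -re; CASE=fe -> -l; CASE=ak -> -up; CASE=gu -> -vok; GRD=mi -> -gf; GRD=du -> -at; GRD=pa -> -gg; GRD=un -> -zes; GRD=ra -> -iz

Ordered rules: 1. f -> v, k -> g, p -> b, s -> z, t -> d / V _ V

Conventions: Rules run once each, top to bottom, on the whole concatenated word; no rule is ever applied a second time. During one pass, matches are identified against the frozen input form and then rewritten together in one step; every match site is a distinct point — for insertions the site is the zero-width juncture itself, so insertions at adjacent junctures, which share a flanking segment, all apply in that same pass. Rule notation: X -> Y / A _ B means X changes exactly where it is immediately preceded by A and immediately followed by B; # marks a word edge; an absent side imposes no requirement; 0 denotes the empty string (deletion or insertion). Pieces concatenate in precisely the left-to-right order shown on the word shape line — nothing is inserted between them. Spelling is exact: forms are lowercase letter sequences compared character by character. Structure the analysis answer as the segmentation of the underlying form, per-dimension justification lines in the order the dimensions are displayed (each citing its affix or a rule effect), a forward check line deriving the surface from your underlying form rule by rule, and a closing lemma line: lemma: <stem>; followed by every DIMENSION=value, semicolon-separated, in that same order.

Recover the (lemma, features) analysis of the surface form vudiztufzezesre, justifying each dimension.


underlying: vutiztuf-ze-zes-re
ASPECT=ol - signalled by the affix -ze
CASE=un - signalled by the affix -re
GRD=un - signalled by the affix -zes
check: vutiztufzezesre -> vudiztufzezesre
lemma: vutiztuf; ASPECT=ol; CASE=un; GRD=un


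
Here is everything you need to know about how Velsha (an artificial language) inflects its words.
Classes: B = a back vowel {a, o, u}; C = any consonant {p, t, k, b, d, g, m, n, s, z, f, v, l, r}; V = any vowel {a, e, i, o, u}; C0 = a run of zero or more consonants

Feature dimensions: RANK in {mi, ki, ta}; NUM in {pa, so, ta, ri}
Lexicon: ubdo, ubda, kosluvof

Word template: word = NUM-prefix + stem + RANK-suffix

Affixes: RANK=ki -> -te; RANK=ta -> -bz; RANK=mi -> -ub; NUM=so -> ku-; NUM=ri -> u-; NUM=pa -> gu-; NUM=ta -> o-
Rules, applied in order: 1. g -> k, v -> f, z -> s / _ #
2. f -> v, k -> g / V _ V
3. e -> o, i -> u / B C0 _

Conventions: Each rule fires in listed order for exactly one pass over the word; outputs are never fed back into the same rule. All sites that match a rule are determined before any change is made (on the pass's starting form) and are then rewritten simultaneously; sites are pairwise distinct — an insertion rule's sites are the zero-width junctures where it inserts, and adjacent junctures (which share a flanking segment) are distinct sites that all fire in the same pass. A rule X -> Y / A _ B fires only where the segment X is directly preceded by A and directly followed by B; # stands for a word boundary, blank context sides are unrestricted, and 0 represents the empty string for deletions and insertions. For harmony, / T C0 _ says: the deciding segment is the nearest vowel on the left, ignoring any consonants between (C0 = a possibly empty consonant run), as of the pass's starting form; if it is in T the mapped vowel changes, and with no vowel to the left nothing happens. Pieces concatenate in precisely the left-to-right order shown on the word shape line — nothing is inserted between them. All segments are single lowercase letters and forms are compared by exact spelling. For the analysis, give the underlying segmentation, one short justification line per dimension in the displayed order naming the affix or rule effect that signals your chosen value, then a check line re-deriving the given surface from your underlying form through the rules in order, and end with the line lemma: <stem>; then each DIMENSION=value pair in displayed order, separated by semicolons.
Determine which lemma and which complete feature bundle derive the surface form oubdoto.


underlying: o-ubdo-te
RANK=ki - signalled by the affix -te
NUM=ta - signalled by the affix o-
check: oubdote -> oubdote -> oubdote -> oubdoto
lemma: ubdo; RANK=ki; NUM=ta


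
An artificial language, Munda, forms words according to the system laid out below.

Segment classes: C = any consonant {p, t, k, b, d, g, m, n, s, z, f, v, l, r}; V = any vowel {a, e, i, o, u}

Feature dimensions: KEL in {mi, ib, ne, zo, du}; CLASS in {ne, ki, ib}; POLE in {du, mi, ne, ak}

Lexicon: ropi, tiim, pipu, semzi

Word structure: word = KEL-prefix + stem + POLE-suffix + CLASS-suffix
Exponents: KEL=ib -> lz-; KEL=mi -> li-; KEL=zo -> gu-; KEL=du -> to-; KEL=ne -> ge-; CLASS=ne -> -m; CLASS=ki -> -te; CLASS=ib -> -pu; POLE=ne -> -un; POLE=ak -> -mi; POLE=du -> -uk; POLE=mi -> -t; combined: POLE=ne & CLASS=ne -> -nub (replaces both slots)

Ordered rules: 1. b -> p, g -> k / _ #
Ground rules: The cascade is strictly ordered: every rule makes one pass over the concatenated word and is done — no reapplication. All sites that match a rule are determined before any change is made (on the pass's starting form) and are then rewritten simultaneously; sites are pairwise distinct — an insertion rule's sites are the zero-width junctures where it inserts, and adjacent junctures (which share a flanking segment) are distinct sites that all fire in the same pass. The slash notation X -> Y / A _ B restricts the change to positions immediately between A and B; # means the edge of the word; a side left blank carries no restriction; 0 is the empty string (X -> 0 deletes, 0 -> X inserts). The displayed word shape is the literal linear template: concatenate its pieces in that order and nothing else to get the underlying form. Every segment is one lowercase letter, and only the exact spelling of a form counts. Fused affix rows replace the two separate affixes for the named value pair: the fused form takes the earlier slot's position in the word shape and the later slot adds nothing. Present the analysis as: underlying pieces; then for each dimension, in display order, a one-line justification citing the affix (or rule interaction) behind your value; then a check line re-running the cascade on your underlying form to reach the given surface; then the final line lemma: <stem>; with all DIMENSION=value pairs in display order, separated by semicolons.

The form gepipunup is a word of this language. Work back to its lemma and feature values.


underlying: ge-pipu-nub
KEL=ne - signalled by the affix ge-
CLASS=ne - signalled by the combined affix row
POLE=ne - signalled by the combined affix row
check: gepipunub -> gepipunup
lemma: pipu; KEL=ne; CLASS=ne; POLE=ne


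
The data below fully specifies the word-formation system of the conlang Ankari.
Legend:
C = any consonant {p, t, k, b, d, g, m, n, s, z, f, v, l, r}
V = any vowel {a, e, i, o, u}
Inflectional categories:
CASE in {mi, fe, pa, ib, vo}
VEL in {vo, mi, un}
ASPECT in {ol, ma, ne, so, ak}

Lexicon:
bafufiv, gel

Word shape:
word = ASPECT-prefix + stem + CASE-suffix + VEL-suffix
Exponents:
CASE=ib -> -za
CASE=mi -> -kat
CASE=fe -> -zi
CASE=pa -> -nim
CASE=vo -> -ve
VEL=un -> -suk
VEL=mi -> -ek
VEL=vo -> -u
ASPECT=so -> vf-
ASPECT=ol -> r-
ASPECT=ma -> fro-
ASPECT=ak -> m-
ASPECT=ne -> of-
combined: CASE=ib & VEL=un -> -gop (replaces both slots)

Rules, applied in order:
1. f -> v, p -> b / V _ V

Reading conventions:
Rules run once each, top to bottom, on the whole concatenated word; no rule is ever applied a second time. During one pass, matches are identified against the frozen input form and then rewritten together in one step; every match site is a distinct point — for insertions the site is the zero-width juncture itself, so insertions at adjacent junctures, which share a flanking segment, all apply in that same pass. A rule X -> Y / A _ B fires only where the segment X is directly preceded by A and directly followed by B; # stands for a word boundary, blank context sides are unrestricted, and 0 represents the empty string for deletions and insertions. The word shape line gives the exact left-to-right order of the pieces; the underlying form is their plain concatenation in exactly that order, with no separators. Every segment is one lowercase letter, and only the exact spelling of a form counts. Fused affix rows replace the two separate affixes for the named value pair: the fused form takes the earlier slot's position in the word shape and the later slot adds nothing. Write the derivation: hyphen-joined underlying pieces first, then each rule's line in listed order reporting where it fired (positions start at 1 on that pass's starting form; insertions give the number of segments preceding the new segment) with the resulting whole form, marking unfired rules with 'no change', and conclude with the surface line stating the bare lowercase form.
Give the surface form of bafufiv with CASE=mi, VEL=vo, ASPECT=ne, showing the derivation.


underlying: of-bafufiv-kat-u
1. f -> v, p -> b / V _ V: fires at position(s) 5, 7: ofbavuvivkatu
surface: ofbavuvivkatu


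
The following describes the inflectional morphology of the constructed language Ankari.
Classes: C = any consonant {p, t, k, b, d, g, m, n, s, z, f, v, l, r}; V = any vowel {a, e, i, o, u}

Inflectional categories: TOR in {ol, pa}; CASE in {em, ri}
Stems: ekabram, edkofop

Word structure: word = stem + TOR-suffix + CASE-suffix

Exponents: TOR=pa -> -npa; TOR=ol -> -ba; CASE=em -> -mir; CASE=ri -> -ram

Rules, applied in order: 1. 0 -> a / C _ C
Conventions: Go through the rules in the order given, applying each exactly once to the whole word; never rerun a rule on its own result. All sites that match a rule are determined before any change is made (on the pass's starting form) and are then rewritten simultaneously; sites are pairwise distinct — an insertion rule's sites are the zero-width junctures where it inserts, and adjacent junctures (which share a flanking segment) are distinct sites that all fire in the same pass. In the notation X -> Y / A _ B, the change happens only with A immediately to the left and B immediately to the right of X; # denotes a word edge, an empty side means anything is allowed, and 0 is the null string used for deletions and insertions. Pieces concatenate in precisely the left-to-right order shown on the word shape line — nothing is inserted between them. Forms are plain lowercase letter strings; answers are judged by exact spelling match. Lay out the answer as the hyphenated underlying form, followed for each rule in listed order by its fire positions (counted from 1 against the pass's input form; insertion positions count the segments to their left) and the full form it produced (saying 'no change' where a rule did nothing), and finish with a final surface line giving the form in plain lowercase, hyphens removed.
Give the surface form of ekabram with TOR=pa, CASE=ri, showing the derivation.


underlying: ekabram-npa-ram
1. 0 -> a / C _ C: inserts after position(s) 4, 7, 8: ekabaramanaparam
surface: ekabaramanaparam


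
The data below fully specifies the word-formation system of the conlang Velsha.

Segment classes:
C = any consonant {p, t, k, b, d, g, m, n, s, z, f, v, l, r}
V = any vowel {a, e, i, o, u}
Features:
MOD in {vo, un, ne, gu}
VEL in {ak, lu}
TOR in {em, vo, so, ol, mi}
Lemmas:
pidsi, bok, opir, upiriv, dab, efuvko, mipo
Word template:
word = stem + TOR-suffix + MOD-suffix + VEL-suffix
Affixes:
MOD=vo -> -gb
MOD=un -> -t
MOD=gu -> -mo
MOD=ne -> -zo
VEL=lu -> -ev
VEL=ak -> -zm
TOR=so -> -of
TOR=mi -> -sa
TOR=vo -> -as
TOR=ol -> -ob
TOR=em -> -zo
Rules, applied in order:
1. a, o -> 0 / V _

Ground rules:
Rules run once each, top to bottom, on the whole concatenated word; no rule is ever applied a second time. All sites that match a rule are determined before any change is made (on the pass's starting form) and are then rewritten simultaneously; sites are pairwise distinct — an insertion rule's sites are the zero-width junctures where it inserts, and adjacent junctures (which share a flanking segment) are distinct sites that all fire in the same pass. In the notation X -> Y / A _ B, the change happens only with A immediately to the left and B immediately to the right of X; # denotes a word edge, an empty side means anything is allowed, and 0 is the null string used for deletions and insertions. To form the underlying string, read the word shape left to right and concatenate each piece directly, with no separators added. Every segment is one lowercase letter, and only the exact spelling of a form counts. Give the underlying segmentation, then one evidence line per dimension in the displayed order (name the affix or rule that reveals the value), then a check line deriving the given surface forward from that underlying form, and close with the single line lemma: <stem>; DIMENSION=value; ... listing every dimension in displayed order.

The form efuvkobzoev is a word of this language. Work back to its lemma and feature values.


underlying: efuvko-ob-zo-ev
MOD=ne - signalled by the affix -zo
VEL=lu - signalled by the affix -ev
TOR=ol - signalled by the affix -ob
check: efuvkoobzoev -> efuvkobzoev
lemma: efuvko; MOD=ne; VEL=lu; TOR=ol


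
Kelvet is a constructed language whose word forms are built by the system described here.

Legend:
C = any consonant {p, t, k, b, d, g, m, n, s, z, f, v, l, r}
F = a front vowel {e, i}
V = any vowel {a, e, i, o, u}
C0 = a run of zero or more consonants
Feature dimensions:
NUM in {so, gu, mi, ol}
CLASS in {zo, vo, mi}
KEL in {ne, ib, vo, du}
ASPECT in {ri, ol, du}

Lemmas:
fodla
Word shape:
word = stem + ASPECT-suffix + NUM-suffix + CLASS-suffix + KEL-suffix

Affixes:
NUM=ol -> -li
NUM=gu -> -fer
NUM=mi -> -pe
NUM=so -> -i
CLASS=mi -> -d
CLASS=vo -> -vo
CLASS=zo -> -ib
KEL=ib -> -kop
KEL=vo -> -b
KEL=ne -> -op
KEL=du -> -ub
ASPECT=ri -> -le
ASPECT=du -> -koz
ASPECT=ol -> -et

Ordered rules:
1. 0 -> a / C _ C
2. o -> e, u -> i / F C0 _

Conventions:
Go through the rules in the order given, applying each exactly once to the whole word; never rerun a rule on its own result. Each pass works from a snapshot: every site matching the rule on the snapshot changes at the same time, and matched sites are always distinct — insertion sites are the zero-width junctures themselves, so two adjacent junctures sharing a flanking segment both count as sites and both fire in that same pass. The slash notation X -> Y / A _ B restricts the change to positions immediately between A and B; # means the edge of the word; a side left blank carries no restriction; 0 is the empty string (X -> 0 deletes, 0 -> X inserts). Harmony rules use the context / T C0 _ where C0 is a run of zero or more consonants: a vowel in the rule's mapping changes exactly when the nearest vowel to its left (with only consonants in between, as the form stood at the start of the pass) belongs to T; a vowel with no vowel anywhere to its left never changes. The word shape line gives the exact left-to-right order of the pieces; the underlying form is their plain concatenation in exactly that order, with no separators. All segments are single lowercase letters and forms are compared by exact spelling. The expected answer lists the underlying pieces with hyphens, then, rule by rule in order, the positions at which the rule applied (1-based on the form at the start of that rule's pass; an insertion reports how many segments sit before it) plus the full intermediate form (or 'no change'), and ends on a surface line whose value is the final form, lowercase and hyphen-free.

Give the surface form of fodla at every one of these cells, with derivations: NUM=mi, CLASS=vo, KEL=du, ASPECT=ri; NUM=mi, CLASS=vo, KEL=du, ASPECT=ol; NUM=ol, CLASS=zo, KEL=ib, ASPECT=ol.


cell NUM=mi, CLASS=vo, KEL=du, ASPECT=ri:
underlying: fodla-le-pe-vo-ub
1. 0 -> a / C _ C: inserts after position(s) 3: fodalalepevoub
2. o -> e, u -> i / F C0 _: fires at position(s) 12: fodalalepeveub
surface: fodalalepeveub

cell NUM=mi, CLASS=vo, KEL=du, ASPECT=ol:
underlying: fodla-et-pe-vo-ub
1. 0 -> a / C _ C: inserts after position(s) 3, 7: fodalaetapevoub
2. o -> e, u -> i / F C0 _: fires at position(s) 13: fodalaetapeveub
surface: fodalaetapeveub

cell NUM=ol, CLASS=zo, KEL=ib, ASPECT=ol:
underlying: fodla-et-li-ib-kop
1. 0 -> a / C _ C: inserts after position(s) 3, 7, 11: fodalaetaliibakop
2. o -> e, u -> i / F C0 _: no change
surface: fodalaetaliibakop


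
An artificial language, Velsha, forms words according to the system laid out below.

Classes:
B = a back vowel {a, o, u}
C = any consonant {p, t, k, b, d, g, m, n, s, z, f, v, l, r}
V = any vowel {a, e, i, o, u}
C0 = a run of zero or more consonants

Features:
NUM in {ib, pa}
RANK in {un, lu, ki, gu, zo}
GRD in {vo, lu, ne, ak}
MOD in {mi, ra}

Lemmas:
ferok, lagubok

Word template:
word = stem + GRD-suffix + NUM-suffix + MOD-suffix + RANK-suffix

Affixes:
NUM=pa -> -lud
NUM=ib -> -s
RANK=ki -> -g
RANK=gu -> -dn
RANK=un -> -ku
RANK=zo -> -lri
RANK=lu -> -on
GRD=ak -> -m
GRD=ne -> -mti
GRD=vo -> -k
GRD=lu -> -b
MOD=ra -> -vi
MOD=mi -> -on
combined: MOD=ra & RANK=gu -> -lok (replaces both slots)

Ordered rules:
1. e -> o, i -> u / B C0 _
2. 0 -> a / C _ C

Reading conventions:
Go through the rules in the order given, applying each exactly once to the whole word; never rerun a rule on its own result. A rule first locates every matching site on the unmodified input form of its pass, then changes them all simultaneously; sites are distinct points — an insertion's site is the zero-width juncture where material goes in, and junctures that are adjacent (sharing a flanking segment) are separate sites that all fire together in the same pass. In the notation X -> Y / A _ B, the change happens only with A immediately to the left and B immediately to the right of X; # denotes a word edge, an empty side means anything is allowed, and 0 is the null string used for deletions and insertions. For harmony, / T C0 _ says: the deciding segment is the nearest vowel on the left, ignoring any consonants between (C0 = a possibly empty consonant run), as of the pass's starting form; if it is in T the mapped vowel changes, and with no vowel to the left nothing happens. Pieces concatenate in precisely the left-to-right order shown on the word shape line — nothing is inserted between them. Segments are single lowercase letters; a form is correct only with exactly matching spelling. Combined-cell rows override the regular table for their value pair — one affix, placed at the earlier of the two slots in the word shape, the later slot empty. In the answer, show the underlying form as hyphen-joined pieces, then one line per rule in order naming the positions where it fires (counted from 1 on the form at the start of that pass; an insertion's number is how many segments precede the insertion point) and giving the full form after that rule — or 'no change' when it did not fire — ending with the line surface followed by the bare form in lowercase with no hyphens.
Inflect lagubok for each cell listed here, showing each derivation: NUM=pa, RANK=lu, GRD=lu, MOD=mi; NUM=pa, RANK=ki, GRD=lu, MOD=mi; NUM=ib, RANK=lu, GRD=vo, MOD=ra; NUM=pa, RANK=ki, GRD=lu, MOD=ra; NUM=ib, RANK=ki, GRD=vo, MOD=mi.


cell NUM=pa, RANK=lu, GRD=lu, MOD=mi:
underlying: lagubok-b-lud-on-on
1. e -> o, i -> u / B C0 _: no change
2. 0 -> a / C _ C: inserts after position(s) 7, 8: lagubokabaludonon
surface: lagubokabaludonon

cell NUM=pa, RANK=ki, GRD=lu, MOD=mi:
underlying: lagubok-b-lud-on-g
1. e -> o, i -> u / B C0 _: no change
2. 0 -> a / C _ C: inserts after position(s) 7, 8, 13: lagubokabaludonag
surface: lagubokabaludonag

cell NUM=ib, RANK=lu, GRD=vo, MOD=ra:
underlying: lagubok-k-s-vi-on
1. e -> o, i -> u / B C0 _: fires at position(s) 11: lagubokksvuon
2. 0 -> a / C _ C: inserts after position(s) 7, 8, 9: lagubokakasavuon
surface: lagubokakasavuon

cell NUM=pa, RANK=ki, GRD=lu, MOD=ra:
underlying: lagubok-b-lud-vi-g
1. e -> o, i -> u / B C0 _: fires at position(s) 13: lagubokbludvug
2. 0 -> a / C _ C: inserts after position(s) 7, 8, 11: lagubokabaludavug
surface: lagubokabaludavug

cell NUM=ib, RANK=ki, GRD=vo, MOD=mi:
underlying: lagubok-k-s-on-g
1. e -> o, i -> u / B C0 _: no change
2. 0 -> a / C _ C: inserts after position(s) 7, 8, 11: lagubokakasonag
surface: lagubokakasonag


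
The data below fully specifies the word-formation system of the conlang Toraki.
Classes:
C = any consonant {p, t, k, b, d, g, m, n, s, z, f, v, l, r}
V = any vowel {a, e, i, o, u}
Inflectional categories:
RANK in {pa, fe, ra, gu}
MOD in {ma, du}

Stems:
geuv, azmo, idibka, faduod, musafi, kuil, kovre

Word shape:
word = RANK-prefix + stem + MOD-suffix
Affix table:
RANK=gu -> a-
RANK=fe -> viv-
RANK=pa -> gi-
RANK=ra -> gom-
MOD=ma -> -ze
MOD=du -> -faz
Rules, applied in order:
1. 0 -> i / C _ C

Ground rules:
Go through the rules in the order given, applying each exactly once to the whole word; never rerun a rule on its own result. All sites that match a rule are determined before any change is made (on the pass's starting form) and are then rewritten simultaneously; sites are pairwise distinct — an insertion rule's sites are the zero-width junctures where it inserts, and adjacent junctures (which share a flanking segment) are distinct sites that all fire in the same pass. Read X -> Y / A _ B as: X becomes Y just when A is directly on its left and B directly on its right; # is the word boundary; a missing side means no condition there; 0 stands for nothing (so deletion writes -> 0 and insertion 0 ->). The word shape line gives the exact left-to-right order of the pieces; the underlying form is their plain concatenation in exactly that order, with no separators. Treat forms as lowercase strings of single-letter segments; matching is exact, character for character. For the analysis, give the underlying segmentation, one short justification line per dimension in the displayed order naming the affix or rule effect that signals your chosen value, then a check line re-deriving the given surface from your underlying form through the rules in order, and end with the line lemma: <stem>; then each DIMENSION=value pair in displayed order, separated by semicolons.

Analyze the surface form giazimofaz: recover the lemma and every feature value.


underlying: gi-azmo-faz
RANK=pa - signalled by the affix gi-
MOD=du - signalled by the affix -faz
check: giazmofaz -> giazimofaz
lemma: azmo; RANK=pa; MOD=du


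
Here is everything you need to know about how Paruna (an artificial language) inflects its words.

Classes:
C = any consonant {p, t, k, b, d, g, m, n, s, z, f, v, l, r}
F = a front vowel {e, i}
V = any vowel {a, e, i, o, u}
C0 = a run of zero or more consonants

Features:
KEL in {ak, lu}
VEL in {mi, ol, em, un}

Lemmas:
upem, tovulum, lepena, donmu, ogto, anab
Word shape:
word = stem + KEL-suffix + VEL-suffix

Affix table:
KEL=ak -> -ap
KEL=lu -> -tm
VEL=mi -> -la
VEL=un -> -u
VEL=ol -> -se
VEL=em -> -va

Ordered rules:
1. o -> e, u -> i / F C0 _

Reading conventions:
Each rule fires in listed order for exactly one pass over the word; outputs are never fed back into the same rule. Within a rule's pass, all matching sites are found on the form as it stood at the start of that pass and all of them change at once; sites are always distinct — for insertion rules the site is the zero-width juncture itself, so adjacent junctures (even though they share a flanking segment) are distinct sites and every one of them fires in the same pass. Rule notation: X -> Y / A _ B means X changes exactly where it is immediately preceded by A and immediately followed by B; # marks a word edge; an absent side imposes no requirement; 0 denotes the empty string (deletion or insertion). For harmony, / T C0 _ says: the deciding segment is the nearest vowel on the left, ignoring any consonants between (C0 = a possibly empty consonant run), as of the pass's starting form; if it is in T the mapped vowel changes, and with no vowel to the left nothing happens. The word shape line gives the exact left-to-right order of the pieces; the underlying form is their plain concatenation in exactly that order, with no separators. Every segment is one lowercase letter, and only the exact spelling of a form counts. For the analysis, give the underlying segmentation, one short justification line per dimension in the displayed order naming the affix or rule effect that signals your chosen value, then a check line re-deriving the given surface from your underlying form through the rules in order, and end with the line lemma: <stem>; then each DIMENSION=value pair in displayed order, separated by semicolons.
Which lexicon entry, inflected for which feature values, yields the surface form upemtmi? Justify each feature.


underlying: upem-tm-u
KEL=lu - signalled by the affix -tm
VEL=un - signalled by the affix -u
check: upemtmu -> upemtmi
lemma: upem; KEL=lu; VEL=un


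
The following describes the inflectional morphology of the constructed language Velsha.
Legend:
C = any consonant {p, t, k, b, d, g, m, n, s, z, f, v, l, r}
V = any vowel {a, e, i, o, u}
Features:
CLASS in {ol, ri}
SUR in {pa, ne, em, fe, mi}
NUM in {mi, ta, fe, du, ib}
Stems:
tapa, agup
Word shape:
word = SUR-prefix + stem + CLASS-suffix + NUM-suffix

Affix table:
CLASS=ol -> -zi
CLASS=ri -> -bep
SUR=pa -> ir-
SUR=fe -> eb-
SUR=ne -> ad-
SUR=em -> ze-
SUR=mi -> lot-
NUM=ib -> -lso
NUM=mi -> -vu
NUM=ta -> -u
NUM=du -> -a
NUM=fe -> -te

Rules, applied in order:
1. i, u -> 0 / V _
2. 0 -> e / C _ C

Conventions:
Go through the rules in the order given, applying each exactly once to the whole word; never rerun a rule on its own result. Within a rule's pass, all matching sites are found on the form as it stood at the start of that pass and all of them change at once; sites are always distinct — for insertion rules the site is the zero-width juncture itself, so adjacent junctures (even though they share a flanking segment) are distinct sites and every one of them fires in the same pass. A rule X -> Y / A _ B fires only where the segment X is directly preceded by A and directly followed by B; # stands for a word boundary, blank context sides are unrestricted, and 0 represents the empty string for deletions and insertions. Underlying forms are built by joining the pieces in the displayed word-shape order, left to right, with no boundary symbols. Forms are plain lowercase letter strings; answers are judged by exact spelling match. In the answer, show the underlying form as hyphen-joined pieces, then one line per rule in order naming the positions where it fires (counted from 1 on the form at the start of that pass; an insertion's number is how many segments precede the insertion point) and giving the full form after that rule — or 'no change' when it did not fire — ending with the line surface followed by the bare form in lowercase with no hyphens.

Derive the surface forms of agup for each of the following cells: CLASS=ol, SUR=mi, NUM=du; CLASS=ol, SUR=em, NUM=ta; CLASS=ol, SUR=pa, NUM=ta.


cell CLASS=ol, SUR=mi, NUM=du:
underlying: lot-agup-zi-a
1. i, u -> 0 / V _: no change
2. 0 -> e / C _ C: inserts after position(s) 7: lotagupezia
surface: lotagupezia

cell CLASS=ol, SUR=em, NUM=ta:
underlying: ze-agup-zi-u
1. i, u -> 0 / V _: fires at position(s) 9: zeagupzi
2. 0 -> e / C _ C: inserts after position(s) 6: zeagupezi
surface: zeagupezi

cell CLASS=ol, SUR=pa, NUM=ta:
underlying: ir-agup-zi-u
1. i, u -> 0 / V _: fires at position(s) 9: iragupzi
2. 0 -> e / C _ C: inserts after position(s) 6: iragupezi
surface: iragupezi


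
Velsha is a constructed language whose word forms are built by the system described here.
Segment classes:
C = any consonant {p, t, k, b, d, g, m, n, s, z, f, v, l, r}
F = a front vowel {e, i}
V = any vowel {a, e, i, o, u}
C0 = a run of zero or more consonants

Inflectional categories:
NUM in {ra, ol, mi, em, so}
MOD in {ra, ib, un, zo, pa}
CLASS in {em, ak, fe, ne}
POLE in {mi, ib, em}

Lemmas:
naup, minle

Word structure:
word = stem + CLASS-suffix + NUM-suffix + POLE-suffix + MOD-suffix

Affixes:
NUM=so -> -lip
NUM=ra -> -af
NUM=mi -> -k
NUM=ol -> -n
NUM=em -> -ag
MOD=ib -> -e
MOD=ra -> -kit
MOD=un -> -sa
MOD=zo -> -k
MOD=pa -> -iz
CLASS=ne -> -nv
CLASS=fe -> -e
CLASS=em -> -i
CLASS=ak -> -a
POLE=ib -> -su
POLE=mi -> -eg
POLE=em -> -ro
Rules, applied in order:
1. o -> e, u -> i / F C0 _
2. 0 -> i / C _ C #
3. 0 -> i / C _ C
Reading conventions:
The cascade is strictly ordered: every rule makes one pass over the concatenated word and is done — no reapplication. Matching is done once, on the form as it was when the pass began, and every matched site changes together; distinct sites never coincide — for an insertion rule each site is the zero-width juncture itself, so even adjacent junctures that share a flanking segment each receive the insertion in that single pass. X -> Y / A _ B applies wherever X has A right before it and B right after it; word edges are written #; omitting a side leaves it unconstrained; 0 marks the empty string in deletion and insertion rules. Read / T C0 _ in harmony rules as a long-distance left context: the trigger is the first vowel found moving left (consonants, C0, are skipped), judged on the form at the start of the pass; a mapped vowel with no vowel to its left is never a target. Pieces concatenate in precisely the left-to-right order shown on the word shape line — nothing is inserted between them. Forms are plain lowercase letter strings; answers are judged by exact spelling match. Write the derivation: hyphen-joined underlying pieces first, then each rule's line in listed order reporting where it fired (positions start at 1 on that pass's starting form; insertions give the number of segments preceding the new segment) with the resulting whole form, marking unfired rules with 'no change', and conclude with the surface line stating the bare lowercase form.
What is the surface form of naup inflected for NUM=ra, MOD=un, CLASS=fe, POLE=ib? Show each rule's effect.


underlying: naup-e-af-su-sa
1. o -> e, u -> i / F C0 _: no change
2. 0 -> i / C _ C #: no change
3. 0 -> i / C _ C: inserts after position(s) 7: naupeafisusa
surface: naupeafisusa


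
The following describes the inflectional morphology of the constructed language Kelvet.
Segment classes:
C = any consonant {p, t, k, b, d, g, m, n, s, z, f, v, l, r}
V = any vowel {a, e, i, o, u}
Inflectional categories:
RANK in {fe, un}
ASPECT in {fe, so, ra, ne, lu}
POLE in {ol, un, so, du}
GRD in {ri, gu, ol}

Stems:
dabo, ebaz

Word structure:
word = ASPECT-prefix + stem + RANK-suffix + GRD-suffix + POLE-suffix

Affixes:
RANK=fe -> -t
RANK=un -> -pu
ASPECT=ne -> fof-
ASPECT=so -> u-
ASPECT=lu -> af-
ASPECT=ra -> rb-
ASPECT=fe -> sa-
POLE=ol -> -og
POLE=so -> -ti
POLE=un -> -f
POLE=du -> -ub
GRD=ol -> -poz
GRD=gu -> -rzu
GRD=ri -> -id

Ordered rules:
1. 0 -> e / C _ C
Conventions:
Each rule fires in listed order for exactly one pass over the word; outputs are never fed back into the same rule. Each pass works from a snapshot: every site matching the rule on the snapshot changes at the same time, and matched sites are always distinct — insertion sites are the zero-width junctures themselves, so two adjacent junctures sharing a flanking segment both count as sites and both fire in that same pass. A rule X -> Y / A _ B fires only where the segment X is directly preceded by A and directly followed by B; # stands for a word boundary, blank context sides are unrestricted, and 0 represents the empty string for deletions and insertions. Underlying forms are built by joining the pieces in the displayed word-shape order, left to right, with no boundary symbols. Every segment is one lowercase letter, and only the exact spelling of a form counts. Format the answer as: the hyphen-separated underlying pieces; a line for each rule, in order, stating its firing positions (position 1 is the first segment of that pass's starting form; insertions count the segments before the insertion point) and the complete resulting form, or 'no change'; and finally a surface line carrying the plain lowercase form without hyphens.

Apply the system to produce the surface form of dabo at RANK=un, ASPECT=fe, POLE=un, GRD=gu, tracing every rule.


underlying: sa-dabo-pu-rzu-f
1. 0 -> e / C _ C: inserts after position(s) 9: sadabopurezuf
surface: sadabopurezuf
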